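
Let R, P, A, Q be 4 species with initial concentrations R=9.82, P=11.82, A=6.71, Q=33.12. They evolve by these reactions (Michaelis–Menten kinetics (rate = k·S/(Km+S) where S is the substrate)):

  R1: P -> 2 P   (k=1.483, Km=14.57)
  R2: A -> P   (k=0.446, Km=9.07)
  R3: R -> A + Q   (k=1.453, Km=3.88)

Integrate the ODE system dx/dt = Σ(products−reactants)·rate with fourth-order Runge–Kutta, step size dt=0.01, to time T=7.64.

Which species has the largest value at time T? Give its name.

Dominant species at T: Q

RK4 with dt=0.01: 764 steps to T=7.64. Trajectory (selected grid times):
t=0.00: R=9.82 P=11.82 A=6.71 Q=33.12
t=0.85: R=8.95 P=12.56 A=7.42 Q=33.99
t=1.70: R=8.10 P=13.33 A=8.09 Q=34.84
t=2.55: R=7.28 P=14.12 A=8.73 Q=35.66
t=3.40: R=6.49 P=14.94 A=9.33 Q=36.45
t=4.24: R=5.74 P=15.77 A=9.88 Q=37.20
t=5.09: R=5.02 P=16.64 A=10.40 Q=37.92
t=5.94: R=4.35 P=17.52 A=10.87 Q=38.59
t=6.79: R=3.72 P=18.43 A=11.29 Q=39.22
t=7.64: R=3.14 P=19.35 A=11.66 Q=39.80
At T=7.64: R=3.14 P=19.35 A=11.66 Q=39.80; the largest is Q.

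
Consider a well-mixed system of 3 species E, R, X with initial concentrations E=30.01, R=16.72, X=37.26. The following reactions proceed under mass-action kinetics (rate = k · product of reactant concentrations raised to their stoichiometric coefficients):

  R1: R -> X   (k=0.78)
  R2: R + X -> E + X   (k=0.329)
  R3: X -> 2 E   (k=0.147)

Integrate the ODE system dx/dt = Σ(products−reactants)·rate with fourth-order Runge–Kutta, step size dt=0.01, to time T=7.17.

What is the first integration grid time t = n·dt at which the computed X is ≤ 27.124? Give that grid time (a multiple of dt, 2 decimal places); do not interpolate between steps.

RK4 with dt=0.01: 717 steps to T=7.17. Trajectory (selected grid times):
t=0.00: E=30.01 R=16.72 X=37.26
t=0.80: E=54.20 R=0.00 X=34.02
t=1.59: E=61.66 R=0.00 X=30.29
t=2.34: E=67.99 R=0.00 X=27.13
t=2.35: E=68.07 R=0.00 X=27.09
t=2.39: E=68.38 R=0.00 X=26.93
t=3.19: E=74.36 R=0.00 X=23.94
t=3.98: E=79.61 R=0.00 X=21.32
t=4.78: E=84.34 R=0.00 X=18.95
t=5.58: E=88.55 R=0.00 X=16.85
t=6.37: E=92.24 R=0.00 X=15.00
t=7.17: E=95.57 R=0.00 X=13.34
X(2.34)=27.131 > 27.124 but X(2.35)=27.091 ≤ 27.124, so the first grid time is t=2.35.

Threshold first reached at t = 2.35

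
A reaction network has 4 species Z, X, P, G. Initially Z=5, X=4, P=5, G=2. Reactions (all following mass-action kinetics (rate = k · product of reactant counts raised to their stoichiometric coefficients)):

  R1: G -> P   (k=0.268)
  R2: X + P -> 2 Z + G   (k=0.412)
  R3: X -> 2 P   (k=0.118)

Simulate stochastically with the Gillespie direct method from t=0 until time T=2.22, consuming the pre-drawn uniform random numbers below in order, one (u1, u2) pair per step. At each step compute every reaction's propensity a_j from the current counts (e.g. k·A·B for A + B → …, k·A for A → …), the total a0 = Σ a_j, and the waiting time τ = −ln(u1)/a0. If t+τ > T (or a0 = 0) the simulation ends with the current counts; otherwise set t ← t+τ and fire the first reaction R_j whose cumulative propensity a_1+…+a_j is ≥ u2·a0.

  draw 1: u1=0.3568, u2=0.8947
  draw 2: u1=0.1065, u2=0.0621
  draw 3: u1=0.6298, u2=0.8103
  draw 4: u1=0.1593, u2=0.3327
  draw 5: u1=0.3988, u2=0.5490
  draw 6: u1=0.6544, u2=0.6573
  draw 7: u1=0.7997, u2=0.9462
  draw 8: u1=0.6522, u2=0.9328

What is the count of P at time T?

P at T = 4

t=0.000: Z=5 X=4 P=5 G=2
Draw 1: a1=0.536, a2=8.240, a3=0.472, a0=9.248; τ=−ln(0.3568)/9.248=0.111 → t=0.111; u2·a0=0.8947·9.248=8.274; a1=0.536 < 8.274 ≤ a1+a2=8.776 → R2 fires; Z=7 X=3 P=4 G=3
Draw 2: a1=0.804, a2=4.944, a3=0.354, a0=6.102; τ=−ln(0.1065)/6.102=0.367 → t=0.478; u2·a0=0.0621·6.102=0.379 ≤ a1=0.804 → R1 fires; Z=7 X=3 P=5 G=2
Draw 3: a1=0.536, a2=6.180, a3=0.354, a0=7.070; τ=−ln(0.6298)/7.070=0.065 → t=0.544; u2·a0=0.8103·7.070=5.729; a1=0.536 < 5.729 ≤ a1+a2=6.716 → R2 fires; Z=9 X=2 P=4 G=3
Draw 4: a1=0.804, a2=3.296, a3=0.236, a0=4.336; τ=−ln(0.1593)/4.336=0.424 → t=0.968; u2·a0=0.3327·4.336=1.443; a1=0.804 < 1.443 ≤ a1+a2=4.100 → R2 fires; Z=11 X=1 P=3 G=4
Draw 5: a1=1.072, a2=1.236, a3=0.118, a0=2.426; τ=−ln(0.3988)/2.426=0.379 → t=1.346; u2·a0=0.5490·2.426=1.332; a1=1.072 < 1.332 ≤ a1+a2=2.308 → R2 fires; Z=13 X=0 P=2 G=5
Draw 6: a1=1.340, a2=0.000, a3=0.000, a0=1.340; τ=−ln(0.6544)/1.340=0.316 → t=1.663; u2·a0=0.6573·1.340=0.881 ≤ a1=1.340 → R1 fires; Z=13 X=0 P=3 G=4
Draw 7: a1=1.072, a2=0.000, a3=0.000, a0=1.072; τ=−ln(0.7997)/1.072=0.209 → t=1.871; u2·a0=0.9462·1.072=1.014 ≤ a1=1.072 → R1 fires; Z=13 X=0 P=4 G=3
Draw 8: a1=0.804, a2=0.000, a3=0.000, a0=0.804; τ=−ln(0.6522)/0.804=0.532 → t=2.403 > T=2.22: stop.
Read off P at T=2.22: 4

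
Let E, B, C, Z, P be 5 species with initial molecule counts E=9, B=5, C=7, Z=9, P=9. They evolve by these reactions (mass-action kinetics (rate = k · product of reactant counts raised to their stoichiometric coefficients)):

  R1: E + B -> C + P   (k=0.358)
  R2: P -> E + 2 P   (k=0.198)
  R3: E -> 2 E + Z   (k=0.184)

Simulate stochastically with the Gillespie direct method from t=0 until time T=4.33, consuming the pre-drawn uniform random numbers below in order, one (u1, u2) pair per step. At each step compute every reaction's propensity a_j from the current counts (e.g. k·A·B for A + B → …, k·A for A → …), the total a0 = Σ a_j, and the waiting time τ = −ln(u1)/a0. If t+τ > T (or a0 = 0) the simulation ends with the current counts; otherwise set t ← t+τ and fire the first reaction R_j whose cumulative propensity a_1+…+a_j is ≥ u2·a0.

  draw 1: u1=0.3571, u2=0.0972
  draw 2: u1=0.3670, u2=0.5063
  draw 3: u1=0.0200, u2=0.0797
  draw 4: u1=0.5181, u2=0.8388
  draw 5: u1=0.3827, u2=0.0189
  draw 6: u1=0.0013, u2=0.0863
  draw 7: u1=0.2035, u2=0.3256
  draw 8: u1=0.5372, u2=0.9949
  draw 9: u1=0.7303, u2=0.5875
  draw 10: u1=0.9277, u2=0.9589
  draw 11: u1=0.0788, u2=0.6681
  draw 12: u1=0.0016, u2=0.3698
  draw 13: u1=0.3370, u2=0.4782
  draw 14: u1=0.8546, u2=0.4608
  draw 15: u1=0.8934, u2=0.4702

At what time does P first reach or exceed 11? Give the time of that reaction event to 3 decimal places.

Threshold first reached at t = 0.120

t=0.000: E=9 B=5 C=7 Z=9 P=9
Draw 1: a1=16.110, a2=1.782, a3=1.656, a0=19.548; τ=−ln(0.3571)/19.548=0.053 → t=0.053; u2·a0=0.0972·19.548=1.900 ≤ a1=16.110 → R1 fires; E=8 B=4 C=8 Z=9 P=10
Draw 2: a1=11.456, a2=1.980, a3=1.472, a0=14.908; τ=−ln(0.3670)/14.908=0.067 → t=0.120; u2·a0=0.5063·14.908=7.548 ≤ a1=11.456 → R1 fires; E=7 B=3 C=9 Z=9 P=11
Draw 3: a1=7.518, a2=2.178, a3=1.288, a0=10.984; τ=−ln(0.0200)/10.984=0.356 → t=0.476; u2·a0=0.0797·10.984=0.875 ≤ a1=7.518 → R1 fires; E=6 B=2 C=10 Z=9 P=12
Draw 4: a1=4.296, a2=2.376, a3=1.104, a0=7.776; τ=−ln(0.5181)/7.776=0.085 → t=0.561; u2·a0=0.8388·7.776=6.523; a1=4.296 < 6.523 ≤ a1+a2=6.672 → R2 fires; E=7 B=2 C=10 Z=9 P=13
Draw 5: a1=5.012, a2=2.574, a3=1.288, a0=8.874; τ=−ln(0.3827)/8.874=0.108 → t=0.669; u2·a0=0.0189·8.874=0.168 ≤ a1=5.012 → R1 fires; E=6 B=1 C=11 Z=9 P=14
Draw 6: a1=2.148, a2=2.772, a3=1.104, a0=6.024; τ=−ln(0.0013)/6.024=1.103 → t=1.772; u2·a0=0.0863·6.024=0.520 ≤ a1=2.148 → R1 fires; E=5 B=0 C=12 Z=9 P=15
Draw 7: a1=0.000, a2=2.970, a3=0.920, a0=3.890; τ=−ln(0.2035)/3.890=0.409 → t=2.181; u2·a0=0.3256·3.890=1.267; a1=0.000 < 1.267 ≤ a1+a2=2.970 → R2 fires; E=6 B=0 C=12 Z=9 P=16
Draw 8: a1=0.000, a2=3.168, a3=1.104, a0=4.272; τ=−ln(0.5372)/4.272=0.145 → t=2.327; u2·a0=0.9949·4.272=4.250; a1+a2=3.168 < 4.250 ≤ a1+…+a3=4.272 → R3 fires; E=7 B=0 C=12 Z=10 P=16
Draw 9: a1=0.000, a2=3.168, a3=1.288, a0=4.456; τ=−ln(0.7303)/4.456=0.071 → t=2.397; u2·a0=0.5875·4.456=2.618; a1=0.000 < 2.618 ≤ a1+a2=3.168 → R2 fires; E=8 B=0 C=12 Z=10 P=17
Draw 10: a1=0.000, a2=3.366, a3=1.472, a0=4.838; τ=−ln(0.9277)/4.838=0.016 → t=2.413; u2·a0=0.9589·4.838=4.639; a1+a2=3.366 < 4.639 ≤ a1+…+a3=4.838 → R3 fires; E=9 B=0 C=12 Z=11 P=17
Draw 11: a1=0.000, a2=3.366, a3=1.656, a0=5.022; τ=−ln(0.0788)/5.022=0.506 → t=2.919; u2·a0=0.6681·5.022=3.355; a1=0.000 < 3.355 ≤ a1+a2=3.366 → R2 fires; E=10 B=0 C=12 Z=11 P=18
Draw 12: a1=0.000, a2=3.564, a3=1.840, a0=5.404; τ=−ln(0.0016)/5.404=1.191 → t=4.110; u2·a0=0.3698·5.404=1.998; a1=0.000 < 1.998 ≤ a1+a2=3.564 → R2 fires; E=11 B=0 C=12 Z=11 P=19
Draw 13: a1=0.000, a2=3.762, a3=2.024, a0=5.786; τ=−ln(0.3370)/5.786=0.188 → t=4.298; u2·a0=0.4782·5.786=2.767; a1=0.000 < 2.767 ≤ a1+a2=3.762 → R2 fires; E=12 B=0 C=12 Z=11 P=20
Draw 14: a1=0.000, a2=3.960, a3=2.208, a0=6.168; τ=−ln(0.8546)/6.168=0.025 → t=4.324; u2·a0=0.4608·6.168=2.842; a1=0.000 < 2.842 ≤ a1+a2=3.960 → R2 fires; E=13 B=0 C=12 Z=11 P=21
Draw 15: a1=0.000, a2=4.158, a3=2.392, a0=6.550; τ=−ln(0.8934)/6.550=0.017 → t=4.341 > T=4.33: stop.
P first becomes ≥ 11 when it reaches 11 at the event at t=0.120.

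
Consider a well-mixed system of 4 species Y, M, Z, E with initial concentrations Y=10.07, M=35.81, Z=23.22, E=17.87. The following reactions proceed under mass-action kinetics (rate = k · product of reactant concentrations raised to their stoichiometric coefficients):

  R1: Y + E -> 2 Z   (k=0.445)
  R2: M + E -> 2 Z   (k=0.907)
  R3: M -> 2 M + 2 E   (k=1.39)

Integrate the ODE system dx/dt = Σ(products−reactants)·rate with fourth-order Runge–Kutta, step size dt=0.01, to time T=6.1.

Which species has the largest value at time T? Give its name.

Dominant species at T: Z

RK4 with dt=0.01: 610 steps to T=6.1. Trajectory (selected grid times):
t=0.00: Y=10.07 M=35.81 Z=23.22 E=17.87
t=0.68: Y=3.58 M=11.22 Z=117.05 E=2.65
t=1.36: Y=1.60 M=5.59 Z=147.60 E=2.68
t=2.03: Y=0.72 M=2.76 Z=162.50 E=2.71
t=2.71: Y=0.32 M=1.33 Z=169.87 E=2.73
t=3.39: Y=0.14 M=0.63 Z=173.40 E=2.74
t=4.07: Y=0.06 M=0.30 Z=175.06 E=2.75
t=4.74: Y=0.03 M=0.14 Z=175.84 E=2.76
t=5.42: Y=0.01 M=0.07 Z=176.21 E=2.76
t=6.10: Y=0.00 M=0.03 Z=176.38 E=2.76
At T=6.1: Y=0.00 M=0.03 Z=176.38 E=2.76; the largest is Z.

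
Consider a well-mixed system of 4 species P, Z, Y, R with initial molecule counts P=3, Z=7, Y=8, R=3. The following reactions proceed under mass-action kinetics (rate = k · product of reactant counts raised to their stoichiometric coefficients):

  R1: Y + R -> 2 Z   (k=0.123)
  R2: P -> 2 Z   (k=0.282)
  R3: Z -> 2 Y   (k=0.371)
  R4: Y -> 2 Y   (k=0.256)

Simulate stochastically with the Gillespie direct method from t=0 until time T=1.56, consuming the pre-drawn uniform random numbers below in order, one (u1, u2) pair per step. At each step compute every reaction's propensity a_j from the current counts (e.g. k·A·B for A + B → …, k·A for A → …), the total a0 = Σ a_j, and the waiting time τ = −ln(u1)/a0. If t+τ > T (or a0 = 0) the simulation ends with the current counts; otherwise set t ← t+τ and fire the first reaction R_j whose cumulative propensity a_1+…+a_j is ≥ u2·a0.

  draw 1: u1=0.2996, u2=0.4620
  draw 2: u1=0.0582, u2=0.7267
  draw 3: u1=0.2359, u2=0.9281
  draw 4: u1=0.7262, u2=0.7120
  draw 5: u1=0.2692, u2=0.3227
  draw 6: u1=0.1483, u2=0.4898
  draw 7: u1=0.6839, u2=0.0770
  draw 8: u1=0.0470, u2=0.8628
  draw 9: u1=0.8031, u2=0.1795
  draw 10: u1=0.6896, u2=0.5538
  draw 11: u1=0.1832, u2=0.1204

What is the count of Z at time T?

Z at T = 10

t=0.000: P=3 Z=7 Y=8 R=3
Draw 1: a1=2.952, a2=0.846, a3=2.597, a4=2.048, a0=8.443; τ=−ln(0.2996)/8.443=0.143 → t=0.143; u2·a0=0.4620·8.443=3.901; a1+a2=3.798 < 3.901 ≤ a1+…+a3=6.395 → R3 fires; P=3 Z=6 Y=10 R=3
Draw 2: a1=3.690, a2=0.846, a3=2.226, a4=2.560, a0=9.322; τ=−ln(0.0582)/9.322=0.305 → t=0.448; u2·a0=0.7267·9.322=6.774; a1+…+a3=6.762 < 6.774 ≤ a1+…+a4=9.322 → R4 fires; P=3 Z=6 Y=11 R=3
Draw 3: a1=4.059, a2=0.846, a3=2.226, a4=2.816, a0=9.947; τ=−ln(0.2359)/9.947=0.145 → t=0.593; u2·a0=0.9281·9.947=9.232; a1+…+a3=7.131 < 9.232 ≤ a1+…+a4=9.947 → R4 fires; P=3 Z=6 Y=12 R=3
Draw 4: a1=4.428, a2=0.846, a3=2.226, a4=3.072, a0=10.572; τ=−ln(0.7262)/10.572=0.030 → t=0.623; u2·a0=0.7120·10.572=7.527; a1+…+a3=7.500 < 7.527 ≤ a1+…+a4=10.572 → R4 fires; P=3 Z=6 Y=13 R=3
Draw 5: a1=4.797, a2=0.846, a3=2.226, a4=3.328, a0=11.197; τ=−ln(0.2692)/11.197=0.117 → t=0.740; u2·a0=0.3227·11.197=3.613 ≤ a1=4.797 → R1 fires; P=3 Z=8 Y=12 R=2
Draw 6: a1=2.952, a2=0.846, a3=2.968, a4=3.072, a0=9.838; τ=−ln(0.1483)/9.838=0.194 → t=0.934; u2·a0=0.4898·9.838=4.819; a1+a2=3.798 < 4.819 ≤ a1+…+a3=6.766 → R3 fires; P=3 Z=7 Y=14 R=2
Draw 7: a1=3.444, a2=0.846, a3=2.597, a4=3.584, a0=10.471; τ=−ln(0.6839)/10.471=0.036 → t=0.971; u2·a0=0.0770·10.471=0.806 ≤ a1=3.444 → R1 fires; P=3 Z=9 Y=13 R=1
Draw 8: a1=1.599, a2=0.846, a3=3.339, a4=3.328, a0=9.112; τ=−ln(0.0470)/9.112=0.336 → t=1.306; u2·a0=0.8628·9.112=7.862; a1+…+a3=5.784 < 7.862 ≤ a1+…+a4=9.112 → R4 fires; P=3 Z=9 Y=14 R=1
Draw 9: a1=1.722, a2=0.846, a3=3.339, a4=3.584, a0=9.491; τ=−ln(0.8031)/9.491=0.023 → t=1.329; u2·a0=0.1795·9.491=1.704 ≤ a1=1.722 → R1 fires; P=3 Z=11 Y=13 R=0
Draw 10: a1=0.000, a2=0.846, a3=4.081, a4=3.328, a0=8.255; τ=−ln(0.6896)/8.255=0.045 → t=1.374; u2·a0=0.5538·8.255=4.572; a1+a2=0.846 < 4.572 ≤ a1+…+a3=4.927 → R3 fires; P=3 Z=10 Y=15 R=0
Draw 11: a1=0.000, a2=0.846, a3=3.710, a4=3.840, a0=8.396; τ=−ln(0.1832)/8.396=0.202 → t=1.577 > T=1.56: stop.
Read off Z at T=1.56: 10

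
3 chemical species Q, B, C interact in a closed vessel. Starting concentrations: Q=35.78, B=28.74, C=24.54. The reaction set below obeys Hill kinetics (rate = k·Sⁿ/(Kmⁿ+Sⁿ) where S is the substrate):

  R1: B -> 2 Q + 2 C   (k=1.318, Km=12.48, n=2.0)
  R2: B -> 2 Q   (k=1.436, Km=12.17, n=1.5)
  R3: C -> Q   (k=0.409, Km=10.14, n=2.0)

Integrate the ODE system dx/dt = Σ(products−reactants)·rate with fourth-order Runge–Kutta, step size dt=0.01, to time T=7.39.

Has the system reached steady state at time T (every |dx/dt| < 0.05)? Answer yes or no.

RK4 with dt=0.01: 739 steps to T=7.39. Trajectory (selected grid times):
t=0.00: Q=35.78 B=28.74 C=24.54
t=0.82: Q=39.69 B=26.93 C=26.05
t=1.64: Q=43.53 B=25.16 C=27.51
t=2.46: Q=47.28 B=23.43 C=28.93
t=3.28: Q=50.92 B=21.76 C=30.28
t=4.11: Q=54.49 B=20.13 C=31.59
t=4.93: Q=57.89 B=18.58 C=32.81
t=5.75: Q=61.16 B=17.10 C=33.95
t=6.57: Q=64.27 B=15.70 C=35.01
t=7.39: Q=67.22 B=14.38 C=35.98
Rates at T: R1=0.7517, R2=0.8073, R3=0.3789
dx/dt at T (Σ net stoichiometry × rate): Q=+3.4970, B=-1.5590, C=+1.1245
Largest |dx/dt| is |+3.4970| (Q) ≥ 0.05 → not steady.

Steady state at T: no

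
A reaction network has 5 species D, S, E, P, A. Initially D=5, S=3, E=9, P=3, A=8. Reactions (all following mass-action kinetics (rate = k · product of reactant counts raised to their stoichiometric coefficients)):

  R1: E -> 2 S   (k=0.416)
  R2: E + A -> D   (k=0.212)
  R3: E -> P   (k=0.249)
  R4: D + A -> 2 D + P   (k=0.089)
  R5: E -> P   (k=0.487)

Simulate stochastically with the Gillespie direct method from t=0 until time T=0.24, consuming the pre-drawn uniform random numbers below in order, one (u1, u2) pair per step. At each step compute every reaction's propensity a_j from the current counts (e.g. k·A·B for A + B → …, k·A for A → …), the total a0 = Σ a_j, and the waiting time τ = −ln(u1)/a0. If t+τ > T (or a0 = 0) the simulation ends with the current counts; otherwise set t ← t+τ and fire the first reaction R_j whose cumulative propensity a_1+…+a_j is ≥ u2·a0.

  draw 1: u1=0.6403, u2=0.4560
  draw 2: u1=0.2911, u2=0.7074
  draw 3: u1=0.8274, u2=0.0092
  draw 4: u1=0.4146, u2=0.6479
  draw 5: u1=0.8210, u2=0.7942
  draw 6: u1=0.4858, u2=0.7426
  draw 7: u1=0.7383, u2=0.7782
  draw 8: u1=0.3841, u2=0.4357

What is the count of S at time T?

S at T = 5

t=0.000: D=5 S=3 E=9 P=3 A=8
Draw 1: a1=3.744, a2=15.264, a3=2.241, a4=3.560, a5=4.383, a0=29.192; τ=−ln(0.6403)/29.192=0.015 → t=0.015; u2·a0=0.4560·29.192=13.312; a1=3.744 < 13.312 ≤ a1+a2=19.008 → R2 fires; D=6 S=3 E=8 P=3 A=7
Draw 2: a1=3.328, a2=11.872, a3=1.992, a4=3.738, a5=3.896, a0=24.826; τ=−ln(0.2911)/24.826=0.050 → t=0.065; u2·a0=0.7074·24.826=17.562; a1+…+a3=17.192 < 17.562 ≤ a1+…+a4=20.930 → R4 fires; D=7 S=3 E=8 P=4 A=6
Draw 3: a1=3.328, a2=10.176, a3=1.992, a4=3.738, a5=3.896, a0=23.130; τ=−ln(0.8274)/23.130=0.008 → t=0.073; u2·a0=0.0092·23.130=0.213 ≤ a1=3.328 → R1 fires; D=7 S=5 E=7 P=4 A=6
Draw 4: a1=2.912, a2=8.904, a3=1.743, a4=3.738, a5=3.409, a0=20.706; τ=−ln(0.4146)/20.706=0.043 → t=0.116; u2·a0=0.6479·20.706=13.415; a1+a2=11.816 < 13.415 ≤ a1+…+a3=13.559 → R3 fires; D=7 S=5 E=6 P=5 A=6
Draw 5: a1=2.496, a2=7.632, a3=1.494, a4=3.738, a5=2.922, a0=18.282; τ=−ln(0.8210)/18.282=0.011 → t=0.126; u2·a0=0.7942·18.282=14.520; a1+…+a3=11.622 < 14.520 ≤ a1+…+a4=15.360 → R4 fires; D=8 S=5 E=6 P=6 A=5
Draw 6: a1=2.496, a2=6.360, a3=1.494, a4=3.560, a5=2.922, a0=16.832; τ=−ln(0.4858)/16.832=0.043 → t=0.169; u2·a0=0.7426·16.832=12.499; a1+…+a3=10.350 < 12.499 ≤ a1+…+a4=13.910 → R4 fires; D=9 S=5 E=6 P=7 A=4
Draw 7: a1=2.496, a2=5.088, a3=1.494, a4=3.204, a5=2.922, a0=15.204; τ=−ln(0.7383)/15.204=0.020 → t=0.189; u2·a0=0.7782·15.204=11.832; a1+…+a3=9.078 < 11.832 ≤ a1+…+a4=12.282 → R4 fires; D=10 S=5 E=6 P=8 A=3
Draw 8: a1=2.496, a2=3.816, a3=1.494, a4=2.670, a5=2.922, a0=13.398; τ=−ln(0.3841)/13.398=0.071 → t=0.261 > T=0.24: stop.
Read off S at T=0.24: 5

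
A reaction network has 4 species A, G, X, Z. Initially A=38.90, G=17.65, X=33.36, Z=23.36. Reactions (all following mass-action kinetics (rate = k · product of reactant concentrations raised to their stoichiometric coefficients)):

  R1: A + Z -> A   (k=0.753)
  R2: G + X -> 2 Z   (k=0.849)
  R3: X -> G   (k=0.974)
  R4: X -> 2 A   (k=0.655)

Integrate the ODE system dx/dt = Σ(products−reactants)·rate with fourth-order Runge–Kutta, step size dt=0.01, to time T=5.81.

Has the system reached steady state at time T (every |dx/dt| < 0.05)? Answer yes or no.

Steady state at T: yes

RK4 with dt=0.01: 581 steps to T=5.81. Trajectory (selected grid times):
t=0.00: A=38.90 G=17.65 X=33.36 Z=23.36
t=0.65: A=46.17 G=1.30 X=2.55 Z=0.18
t=1.29: A=47.19 G=1.22 X=0.46 Z=0.03
t=1.94: A=47.38 G=1.22 X=0.08 Z=0.01
t=2.58: A=47.41 G=1.21 X=0.01 Z=0.00
t=3.23: A=47.42 G=1.21 X=0.00 Z=0.00
t=3.87: A=47.42 G=1.21 X=0.00 Z=0.00
t=4.52: A=47.42 G=1.21 X=0.00 Z=0.00
t=5.16: A=47.42 G=1.21 X=0.00 Z=0.00
t=5.81: A=47.42 G=1.21 X=0.00 Z=0.00
Rates at T: R1=0.0000, R2=0.0000, R3=0.0000, R4=0.0000
dx/dt at T (Σ net stoichiometry × rate): A=+0.0000, G=-0.0000, X=-0.0000, Z=-0.0000
Largest |dx/dt| is |-0.0000| (X) < 0.05 → steady.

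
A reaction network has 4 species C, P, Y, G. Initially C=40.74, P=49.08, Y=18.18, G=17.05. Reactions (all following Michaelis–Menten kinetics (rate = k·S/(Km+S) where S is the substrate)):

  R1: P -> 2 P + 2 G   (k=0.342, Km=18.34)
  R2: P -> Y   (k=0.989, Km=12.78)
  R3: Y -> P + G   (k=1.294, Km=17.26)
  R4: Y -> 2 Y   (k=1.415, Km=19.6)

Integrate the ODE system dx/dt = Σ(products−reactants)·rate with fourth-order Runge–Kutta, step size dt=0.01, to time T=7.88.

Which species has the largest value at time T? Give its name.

Dominant species at T: P

RK4 with dt=0.01: 788 steps to T=7.88. Trajectory (selected grid times):
t=0.00: C=40.74 P=49.08 Y=18.18 G=17.05
t=0.88: C=40.74 P=49.20 Y=18.89 G=18.08
t=1.75: C=40.74 P=49.33 Y=19.59 G=19.10
t=2.63: C=40.74 P=49.46 Y=20.29 G=20.15
t=3.50: C=40.74 P=49.61 Y=21.00 G=21.20
t=4.38: C=40.74 P=49.77 Y=21.71 G=22.27
t=5.25: C=40.74 P=49.93 Y=22.41 G=23.34
t=6.13: C=40.74 P=50.11 Y=23.13 G=24.43
t=7.00: C=40.74 P=50.29 Y=23.84 G=25.51
t=7.88: C=40.74 P=50.48 Y=24.55 G=26.62
At T=7.88: C=40.74 P=50.48 Y=24.55 G=26.62; the largest is P.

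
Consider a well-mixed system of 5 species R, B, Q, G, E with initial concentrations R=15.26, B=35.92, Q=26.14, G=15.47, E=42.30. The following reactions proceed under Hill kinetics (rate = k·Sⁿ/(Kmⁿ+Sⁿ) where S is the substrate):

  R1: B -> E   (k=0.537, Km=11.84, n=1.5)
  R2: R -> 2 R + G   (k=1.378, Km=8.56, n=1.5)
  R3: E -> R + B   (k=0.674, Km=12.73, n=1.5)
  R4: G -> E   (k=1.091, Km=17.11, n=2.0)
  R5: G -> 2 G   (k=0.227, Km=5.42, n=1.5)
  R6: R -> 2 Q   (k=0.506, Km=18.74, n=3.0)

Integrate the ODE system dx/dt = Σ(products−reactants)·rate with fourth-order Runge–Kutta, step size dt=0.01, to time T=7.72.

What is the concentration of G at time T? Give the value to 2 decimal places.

RK4 with dt=0.01: 772 steps to T=7.72. Trajectory (selected grid times):
t=0.00: R=15.26 B=35.92 Q=26.14 G=15.47 E=42.30
t=0.86: R=16.44 B=36.03 Q=26.47 G=16.05 E=42.62
t=1.72: R=17.63 B=36.14 Q=26.84 G=16.64 E=42.96
t=2.57: R=18.80 B=36.25 Q=27.25 G=17.23 E=43.31
t=3.43: R=19.99 B=36.36 Q=27.71 G=17.83 E=43.68
t=4.29: R=21.18 B=36.47 Q=28.21 G=18.44 E=44.06
t=5.15: R=22.36 B=36.58 Q=28.74 G=19.05 E=44.46
t=6.00: R=23.54 B=36.70 Q=29.29 G=19.65 E=44.87
t=6.86: R=24.72 B=36.81 Q=29.89 G=20.26 E=45.30
t=7.72: R=25.91 B=36.92 Q=30.51 G=20.86 E=45.74
Read off G at T=7.72: 20.86

G at T = 20.86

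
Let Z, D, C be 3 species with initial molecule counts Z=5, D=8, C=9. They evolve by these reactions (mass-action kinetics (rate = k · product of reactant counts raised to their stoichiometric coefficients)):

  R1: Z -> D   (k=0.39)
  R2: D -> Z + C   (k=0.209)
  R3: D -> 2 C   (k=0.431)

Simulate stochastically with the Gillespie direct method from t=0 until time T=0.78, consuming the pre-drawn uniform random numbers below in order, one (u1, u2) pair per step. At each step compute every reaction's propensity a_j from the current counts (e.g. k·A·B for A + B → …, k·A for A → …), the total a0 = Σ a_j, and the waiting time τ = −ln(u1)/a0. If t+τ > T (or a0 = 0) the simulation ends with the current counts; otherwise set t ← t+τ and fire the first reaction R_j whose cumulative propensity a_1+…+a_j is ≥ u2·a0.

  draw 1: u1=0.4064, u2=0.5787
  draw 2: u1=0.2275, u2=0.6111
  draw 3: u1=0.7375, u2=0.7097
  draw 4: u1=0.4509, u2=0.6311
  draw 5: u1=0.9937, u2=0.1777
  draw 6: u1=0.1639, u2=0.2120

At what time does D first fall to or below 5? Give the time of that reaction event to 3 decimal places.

t=0.000: Z=5 D=8 C=9
Draw 1: a1=1.950, a2=1.672, a3=3.448, a0=7.070; τ=−ln(0.4064)/7.070=0.127 → t=0.127; u2·a0=0.5787·7.070=4.091; a1+a2=3.622 < 4.091 ≤ a1+…+a3=7.070 → R3 fires; Z=5 D=7 C=11
Draw 2: a1=1.950, a2=1.463, a3=3.017, a0=6.430; τ=−ln(0.2275)/6.430=0.230 → t=0.358; u2·a0=0.6111·6.430=3.929; a1+a2=3.413 < 3.929 ≤ a1+…+a3=6.430 → R3 fires; Z=5 D=6 C=13
Draw 3: a1=1.950, a2=1.254, a3=2.586, a0=5.790; τ=−ln(0.7375)/5.790=0.053 → t=0.410; u2·a0=0.7097·5.790=4.109; a1+a2=3.204 < 4.109 ≤ a1+…+a3=5.790 → R3 fires; Z=5 D=5 C=15
Draw 4: a1=1.950, a2=1.045, a3=2.155, a0=5.150; τ=−ln(0.4509)/5.150=0.155 → t=0.565; u2·a0=0.6311·5.150=3.250; a1+a2=2.995 < 3.250 ≤ a1+…+a3=5.150 → R3 fires; Z=5 D=4 C=17
Draw 5: a1=1.950, a2=0.836, a3=1.724, a0=4.510; τ=−ln(0.9937)/4.510=0.001 → t=0.566; u2·a0=0.1777·4.510=0.801 ≤ a1=1.950 → R1 fires; Z=4 D=5 C=17
Draw 6: a1=1.560, a2=1.045, a3=2.155, a0=4.760; τ=−ln(0.1639)/4.760=0.380 → t=0.946 > T=0.78: stop.
D first becomes ≤ 5 when it reaches 5 at the event at t=0.410.

Threshold first reached at t = 0.410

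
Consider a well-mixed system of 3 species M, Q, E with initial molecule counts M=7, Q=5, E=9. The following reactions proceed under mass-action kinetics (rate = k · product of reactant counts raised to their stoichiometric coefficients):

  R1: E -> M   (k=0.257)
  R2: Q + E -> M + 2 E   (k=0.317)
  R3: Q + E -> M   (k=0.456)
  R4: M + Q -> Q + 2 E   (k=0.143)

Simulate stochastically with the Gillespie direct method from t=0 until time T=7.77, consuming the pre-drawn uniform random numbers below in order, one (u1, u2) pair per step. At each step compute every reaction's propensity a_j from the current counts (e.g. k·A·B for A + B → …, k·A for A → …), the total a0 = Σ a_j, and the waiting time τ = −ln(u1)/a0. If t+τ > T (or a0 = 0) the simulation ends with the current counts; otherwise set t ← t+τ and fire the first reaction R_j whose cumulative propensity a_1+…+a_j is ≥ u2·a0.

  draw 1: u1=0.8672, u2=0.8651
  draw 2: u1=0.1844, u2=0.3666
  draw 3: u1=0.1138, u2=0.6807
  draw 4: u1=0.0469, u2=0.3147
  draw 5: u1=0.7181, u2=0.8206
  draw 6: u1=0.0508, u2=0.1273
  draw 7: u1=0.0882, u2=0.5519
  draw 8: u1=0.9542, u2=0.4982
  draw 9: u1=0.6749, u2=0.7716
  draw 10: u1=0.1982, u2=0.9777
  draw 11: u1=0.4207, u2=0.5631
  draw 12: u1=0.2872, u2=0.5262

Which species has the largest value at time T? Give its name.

Dominant species at T: M

t=0.000: M=7 Q=5 E=9
Draw 1: a1=2.313, a2=14.265, a3=20.520, a4=5.005, a0=42.103; τ=−ln(0.8672)/42.103=0.003 → t=0.003; u2·a0=0.8651·42.103=36.423; a1+a2=16.578 < 36.423 ≤ a1+…+a3=37.098 → R3 fires; M=8 Q=4 E=8
Draw 2: a1=2.056, a2=10.144, a3=14.592, a4=4.576, a0=31.368; τ=−ln(0.1844)/31.368=0.054 → t=0.057; u2·a0=0.3666·31.368=11.500; a1=2.056 < 11.500 ≤ a1+a2=12.200 → R2 fires; M=9 Q=3 E=9
Draw 3: a1=2.313, a2=8.559, a3=12.312, a4=3.861, a0=27.045; τ=−ln(0.1138)/27.045=0.080 → t=0.138; u2·a0=0.6807·27.045=18.410; a1+a2=10.872 < 18.410 ≤ a1+…+a3=23.184 → R3 fires; M=10 Q=2 E=8
Draw 4: a1=2.056, a2=5.072, a3=7.296, a4=2.860, a0=17.284; τ=−ln(0.0469)/17.284=0.177 → t=0.315; u2·a0=0.3147·17.284=5.439; a1=2.056 < 5.439 ≤ a1+a2=7.128 → R2 fires; M=11 Q=1 E=9
Draw 5: a1=2.313, a2=2.853, a3=4.104, a4=1.573, a0=10.843; τ=−ln(0.7181)/10.843=0.031 → t=0.345; u2·a0=0.8206·10.843=8.898; a1+a2=5.166 < 8.898 ≤ a1+…+a3=9.270 → R3 fires; M=12 Q=0 E=8
Draw 6: a1=2.056, a2=0.000, a3=0.000, a4=0.000, a0=2.056; τ=−ln(0.0508)/2.056=1.449 → t=1.795; u2·a0=0.1273·2.056=0.262 ≤ a1=2.056 → R1 fires; M=13 Q=0 E=7
Draw 7: a1=1.799, a2=0.000, a3=0.000, a4=0.000, a0=1.799; τ=−ln(0.0882)/1.799=1.350 → t=3.144; u2·a0=0.5519·1.799=0.993 ≤ a1=1.799 → R1 fires; M=14 Q=0 E=6
Draw 8: a1=1.542, a2=0.000, a3=0.000, a4=0.000, a0=1.542; τ=−ln(0.9542)/1.542=0.030 → t=3.175; u2·a0=0.4982·1.542=0.768 ≤ a1=1.542 → R1 fires; M=15 Q=0 E=5
Draw 9: a1=1.285, a2=0.000, a3=0.000, a4=0.000, a0=1.285; τ=−ln(0.6749)/1.285=0.306 → t=3.481; u2·a0=0.7716·1.285=0.992 ≤ a1=1.285 → R1 fires; M=16 Q=0 E=4
Draw 10: a1=1.028, a2=0.000, a3=0.000, a4=0.000, a0=1.028; τ=−ln(0.1982)/1.028=1.574 → t=5.055; u2·a0=0.9777·1.028=1.005 ≤ a1=1.028 → R1 fires; M=17 Q=0 E=3
Draw 11: a1=0.771, a2=0.000, a3=0.000, a4=0.000, a0=0.771; τ=−ln(0.4207)/0.771=1.123 → t=6.178; u2·a0=0.5631·0.771=0.434 ≤ a1=0.771 → R1 fires; M=18 Q=0 E=2
Draw 12: a1=0.514, a2=0.000, a3=0.000, a4=0.000, a0=0.514; τ=−ln(0.2872)/0.514=2.427 → t=8.605 > T=7.77: stop.
At T=7.77: M=18 Q=0 E=2; the largest is M.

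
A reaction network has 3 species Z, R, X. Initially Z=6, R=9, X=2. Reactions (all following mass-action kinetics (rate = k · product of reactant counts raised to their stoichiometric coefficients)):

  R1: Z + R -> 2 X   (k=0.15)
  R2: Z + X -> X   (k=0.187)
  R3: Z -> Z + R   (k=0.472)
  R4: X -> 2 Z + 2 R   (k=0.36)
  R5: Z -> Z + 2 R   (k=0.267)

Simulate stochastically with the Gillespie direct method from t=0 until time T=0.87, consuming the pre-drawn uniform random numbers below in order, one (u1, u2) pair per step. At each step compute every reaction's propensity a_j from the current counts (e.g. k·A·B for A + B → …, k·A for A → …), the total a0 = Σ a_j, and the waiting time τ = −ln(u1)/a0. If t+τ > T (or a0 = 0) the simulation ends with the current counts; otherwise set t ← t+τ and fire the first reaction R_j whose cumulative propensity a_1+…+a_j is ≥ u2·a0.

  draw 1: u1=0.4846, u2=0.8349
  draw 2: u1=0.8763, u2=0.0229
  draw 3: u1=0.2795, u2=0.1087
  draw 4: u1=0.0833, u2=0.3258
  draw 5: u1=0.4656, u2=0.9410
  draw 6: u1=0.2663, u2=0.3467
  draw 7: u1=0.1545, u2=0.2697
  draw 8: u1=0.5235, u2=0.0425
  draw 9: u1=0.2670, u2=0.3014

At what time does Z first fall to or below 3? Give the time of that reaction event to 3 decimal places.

t=0.000: Z=6 R=9 X=2
Draw 1: a1=8.100, a2=2.244, a3=2.832, a4=0.720, a5=1.602, a0=15.498; τ=−ln(0.4846)/15.498=0.047 → t=0.047; u2·a0=0.8349·15.498=12.939; a1+a2=10.344 < 12.939 ≤ a1+…+a3=13.176 → R3 fires; Z=6 R=10 X=2
Draw 2: a1=9.000, a2=2.244, a3=2.832, a4=0.720, a5=1.602, a0=16.398; τ=−ln(0.8763)/16.398=0.008 → t=0.055; u2·a0=0.0229·16.398=0.376 ≤ a1=9.000 → R1 fires; Z=5 R=9 X=4
Draw 3: a1=6.750, a2=3.740, a3=2.360, a4=1.440, a5=1.335, a0=15.625; τ=−ln(0.2795)/15.625=0.082 → t=0.136; u2·a0=0.1087·15.625=1.698 ≤ a1=6.750 → R1 fires; Z=4 R=8 X=6
Draw 4: a1=4.800, a2=4.488, a3=1.888, a4=2.160, a5=1.068, a0=14.404; τ=−ln(0.0833)/14.404=0.173 → t=0.309; u2·a0=0.3258·14.404=4.693 ≤ a1=4.800 → R1 fires; Z=3 R=7 X=8
Draw 5: a1=3.150, a2=4.488, a3=1.416, a4=2.880, a5=0.801, a0=12.735; τ=−ln(0.4656)/12.735=0.060 → t=0.369; u2·a0=0.9410·12.735=11.984; a1+…+a4=11.934 < 11.984 ≤ a1+…+a5=12.735 → R5 fires; Z=3 R=9 X=8
Draw 6: a1=4.050, a2=4.488, a3=1.416, a4=2.880, a5=0.801, a0=13.635; τ=−ln(0.2663)/13.635=0.097 → t=0.466; u2·a0=0.3467·13.635=4.727; a1=4.050 < 4.727 ≤ a1+a2=8.538 → R2 fires; Z=2 R=9 X=8
Draw 7: a1=2.700, a2=2.992, a3=0.944, a4=2.880, a5=0.534, a0=10.050; τ=−ln(0.1545)/10.050=0.186 → t=0.652; u2·a0=0.2697·10.050=2.710; a1=2.700 < 2.710 ≤ a1+a2=5.692 → R2 fires; Z=1 R=9 X=8
Draw 8: a1=1.350, a2=1.496, a3=0.472, a4=2.880, a5=0.267, a0=6.465; τ=−ln(0.5235)/6.465=0.100 → t=0.752; u2·a0=0.0425·6.465=0.275 ≤ a1=1.350 → R1 fires; Z=0 R=8 X=10
Draw 9: a1=0.000, a2=0.000, a3=0.000, a4=3.600, a5=0.000, a0=3.600; τ=−ln(0.2670)/3.600=0.367 → t=1.119 > T=0.87: stop.
Z first becomes ≤ 3 when it reaches 3 at the event at t=0.309.

Threshold first reached at t = 0.309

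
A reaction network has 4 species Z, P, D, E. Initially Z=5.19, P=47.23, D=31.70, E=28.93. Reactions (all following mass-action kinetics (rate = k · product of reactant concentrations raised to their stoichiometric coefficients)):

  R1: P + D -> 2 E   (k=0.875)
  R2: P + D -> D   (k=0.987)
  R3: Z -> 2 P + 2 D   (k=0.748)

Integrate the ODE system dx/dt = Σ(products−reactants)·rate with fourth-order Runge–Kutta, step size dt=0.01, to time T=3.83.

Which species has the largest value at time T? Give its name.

Dominant species at T: E

RK4 with dt=0.01: 383 steps to T=3.83. Trajectory (selected grid times):
t=0.00: Z=5.19 P=47.23 D=31.70 E=28.93
t=0.43: Z=3.76 P=0.29 D=11.15 E=75.73
t=0.85: Z=2.75 P=0.19 D=12.18 E=77.73
t=1.28: Z=1.99 P=0.13 D=12.96 E=79.21
t=1.70: Z=1.46 P=0.09 D=13.51 E=80.26
t=2.13: Z=1.05 P=0.06 D=13.92 E=81.03
t=2.55: Z=0.77 P=0.04 D=14.21 E=81.58
t=2.98: Z=0.56 P=0.03 D=14.43 E=81.99
t=3.40: Z=0.41 P=0.02 D=14.59 E=82.29
t=3.83: Z=0.30 P=0.02 D=14.70 E=82.50
At T=3.83: Z=0.30 P=0.02 D=14.70 E=82.50; the largest is E.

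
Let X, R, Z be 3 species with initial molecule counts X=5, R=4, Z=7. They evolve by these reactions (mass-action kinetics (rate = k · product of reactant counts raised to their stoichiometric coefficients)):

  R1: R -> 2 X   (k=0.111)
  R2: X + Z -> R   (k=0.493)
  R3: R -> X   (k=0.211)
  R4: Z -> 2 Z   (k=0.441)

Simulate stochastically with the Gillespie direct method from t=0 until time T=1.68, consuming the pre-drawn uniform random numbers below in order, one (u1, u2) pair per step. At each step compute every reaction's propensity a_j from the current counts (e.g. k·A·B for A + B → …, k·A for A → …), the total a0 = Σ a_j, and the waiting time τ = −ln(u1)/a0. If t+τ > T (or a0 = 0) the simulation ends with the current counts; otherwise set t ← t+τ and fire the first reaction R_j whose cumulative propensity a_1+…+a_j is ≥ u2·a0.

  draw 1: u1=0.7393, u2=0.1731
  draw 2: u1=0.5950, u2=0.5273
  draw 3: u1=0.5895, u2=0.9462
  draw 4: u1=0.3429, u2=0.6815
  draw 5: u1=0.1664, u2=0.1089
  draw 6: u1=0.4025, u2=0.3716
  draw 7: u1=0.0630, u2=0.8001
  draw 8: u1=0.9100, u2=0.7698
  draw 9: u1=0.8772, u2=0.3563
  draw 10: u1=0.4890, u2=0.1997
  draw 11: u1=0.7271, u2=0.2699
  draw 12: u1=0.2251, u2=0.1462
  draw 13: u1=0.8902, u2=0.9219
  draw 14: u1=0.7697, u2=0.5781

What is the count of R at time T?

R at T = 9

t=0.000: X=5 R=4 Z=7
Draw 1: a1=0.444, a2=17.255, a3=0.844, a4=3.087, a0=21.630; τ=−ln(0.7393)/21.630=0.014 → t=0.014; u2·a0=0.1731·21.630=3.744; a1=0.444 < 3.744 ≤ a1+a2=17.699 → R2 fires; X=4 R=5 Z=6
Draw 2: a1=0.555, a2=11.832, a3=1.055, a4=2.646, a0=16.088; τ=−ln(0.5950)/16.088=0.032 → t=0.046; u2·a0=0.5273·16.088=8.483; a1=0.555 < 8.483 ≤ a1+a2=12.387 → R2 fires; X=3 R=6 Z=5
Draw 3: a1=0.666, a2=7.395, a3=1.266, a4=2.205, a0=11.532; τ=−ln(0.5895)/11.532=0.046 → t=0.092; u2·a0=0.9462·11.532=10.912; a1+…+a3=9.327 < 10.912 ≤ a1+…+a4=11.532 → R4 fires; X=3 R=6 Z=6
Draw 4: a1=0.666, a2=8.874, a3=1.266, a4=2.646, a0=13.452; τ=−ln(0.3429)/13.452=0.080 → t=0.172; u2·a0=0.6815·13.452=9.168; a1=0.666 < 9.168 ≤ a1+a2=9.540 → R2 fires; X=2 R=7 Z=5
Draw 5: a1=0.777, a2=4.930, a3=1.477, a4=2.205, a0=9.389; τ=−ln(0.1664)/9.389=0.191 → t=0.363; u2·a0=0.1089·9.389=1.022; a1=0.777 < 1.022 ≤ a1+a2=5.707 → R2 fires; X=1 R=8 Z=4
Draw 6: a1=0.888, a2=1.972, a3=1.688, a4=1.764, a0=6.312; τ=−ln(0.4025)/6.312=0.144 → t=0.507; u2·a0=0.3716·6.312=2.346; a1=0.888 < 2.346 ≤ a1+a2=2.860 → R2 fires; X=0 R=9 Z=3
Draw 7: a1=0.999, a2=0.000, a3=1.899, a4=1.323, a0=4.221; τ=−ln(0.0630)/4.221=0.655 → t=1.162; u2·a0=0.8001·4.221=3.377; a1+…+a3=2.898 < 3.377 ≤ a1+…+a4=4.221 → R4 fires; X=0 R=9 Z=4
Draw 8: a1=0.999, a2=0.000, a3=1.899, a4=1.764, a0=4.662; τ=−ln(0.9100)/4.662=0.020 → t=1.182; u2·a0=0.7698·4.662=3.589; a1+…+a3=2.898 < 3.589 ≤ a1+…+a4=4.662 → R4 fires; X=0 R=9 Z=5
Draw 9: a1=0.999, a2=0.000, a3=1.899, a4=2.205, a0=5.103; τ=−ln(0.8772)/5.103=0.026 → t=1.208; u2·a0=0.3563·5.103=1.818; a1+a2=0.999 < 1.818 ≤ a1+…+a3=2.898 → R3 fires; X=1 R=8 Z=5
Draw 10: a1=0.888, a2=2.465, a3=1.688, a4=2.205, a0=7.246; τ=−ln(0.4890)/7.246=0.099 → t=1.306; u2·a0=0.1997·7.246=1.447; a1=0.888 < 1.447 ≤ a1+a2=3.353 → R2 fires; X=0 R=9 Z=4
Draw 11: a1=0.999, a2=0.000, a3=1.899, a4=1.764, a0=4.662; τ=−ln(0.7271)/4.662=0.068 → t=1.375; u2·a0=0.2699·4.662=1.258; a1+a2=0.999 < 1.258 ≤ a1+…+a3=2.898 → R3 fires; X=1 R=8 Z=4
Draw 12: a1=0.888, a2=1.972, a3=1.688, a4=1.764, a0=6.312; τ=−ln(0.2251)/6.312=0.236 → t=1.611; u2·a0=0.1462·6.312=0.923; a1=0.888 < 0.923 ≤ a1+a2=2.860 → R2 fires; X=0 R=9 Z=3
Draw 13: a1=0.999, a2=0.000, a3=1.899, a4=1.323, a0=4.221; τ=−ln(0.8902)/4.221=0.028 → t=1.639; u2·a0=0.9219·4.221=3.891; a1+…+a3=2.898 < 3.891 ≤ a1+…+a4=4.221 → R4 fires; X=0 R=9 Z=4
Draw 14: a1=0.999, a2=0.000, a3=1.899, a4=1.764, a0=4.662; τ=−ln(0.7697)/4.662=0.056 → t=1.695 > T=1.68: stop.
Read off R at T=1.68: 9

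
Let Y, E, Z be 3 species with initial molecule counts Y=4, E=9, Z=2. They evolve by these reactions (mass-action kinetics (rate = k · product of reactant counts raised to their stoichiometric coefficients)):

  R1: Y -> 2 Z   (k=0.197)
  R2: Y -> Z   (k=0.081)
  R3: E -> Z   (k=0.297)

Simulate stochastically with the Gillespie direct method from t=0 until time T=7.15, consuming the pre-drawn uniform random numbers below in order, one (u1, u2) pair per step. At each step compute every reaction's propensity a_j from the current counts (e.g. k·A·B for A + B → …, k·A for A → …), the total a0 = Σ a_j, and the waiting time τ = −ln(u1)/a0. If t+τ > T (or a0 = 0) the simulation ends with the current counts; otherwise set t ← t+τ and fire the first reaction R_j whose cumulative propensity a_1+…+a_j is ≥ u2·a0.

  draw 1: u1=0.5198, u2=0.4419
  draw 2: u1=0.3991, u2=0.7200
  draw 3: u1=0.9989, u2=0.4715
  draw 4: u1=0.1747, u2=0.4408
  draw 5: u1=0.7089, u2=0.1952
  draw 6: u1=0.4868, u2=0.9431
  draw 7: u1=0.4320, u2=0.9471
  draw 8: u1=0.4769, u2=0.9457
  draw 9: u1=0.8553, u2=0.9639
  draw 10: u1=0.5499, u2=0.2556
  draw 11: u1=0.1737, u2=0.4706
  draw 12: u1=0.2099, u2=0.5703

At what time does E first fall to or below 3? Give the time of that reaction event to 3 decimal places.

Threshold first reached at t = 1.897

t=0.000: Y=4 E=9 Z=2
Draw 1: a1=0.788, a2=0.324, a3=2.673, a0=3.785; τ=−ln(0.5198)/3.785=0.173 → t=0.173; u2·a0=0.4419·3.785=1.673; a1+a2=1.112 < 1.673 ≤ a1+…+a3=3.785 → R3 fires; Y=4 E=8 Z=3
Draw 2: a1=0.788, a2=0.324, a3=2.376, a0=3.488; τ=−ln(0.3991)/3.488=0.263 → t=0.436; u2·a0=0.7200·3.488=2.511; a1+a2=1.112 < 2.511 ≤ a1+…+a3=3.488 → R3 fires; Y=4 E=7 Z=4
Draw 3: a1=0.788, a2=0.324, a3=2.079, a0=3.191; τ=−ln(0.9989)/3.191=0.000 → t=0.437; u2·a0=0.4715·3.191=1.505; a1+a2=1.112 < 1.505 ≤ a1+…+a3=3.191 → R3 fires; Y=4 E=6 Z=5
Draw 4: a1=0.788, a2=0.324, a3=1.782, a0=2.894; τ=−ln(0.1747)/2.894=0.603 → t=1.039; u2·a0=0.4408·2.894=1.276; a1+a2=1.112 < 1.276 ≤ a1+…+a3=2.894 → R3 fires; Y=4 E=5 Z=6
Draw 5: a1=0.788, a2=0.324, a3=1.485, a0=2.597; τ=−ln(0.7089)/2.597=0.132 → t=1.172; u2·a0=0.1952·2.597=0.507 ≤ a1=0.788 → R1 fires; Y=3 E=5 Z=8
Draw 6: a1=0.591, a2=0.243, a3=1.485, a0=2.319; τ=−ln(0.4868)/2.319=0.310 → t=1.482; u2·a0=0.9431·2.319=2.187; a1+a2=0.834 < 2.187 ≤ a1+…+a3=2.319 → R3 fires; Y=3 E=4 Z=9
Draw 7: a1=0.591, a2=0.243, a3=1.188, a0=2.022; τ=−ln(0.4320)/2.022=0.415 → t=1.897; u2·a0=0.9471·2.022=1.915; a1+a2=0.834 < 1.915 ≤ a1+…+a3=2.022 → R3 fires; Y=3 E=3 Z=10
Draw 8: a1=0.591, a2=0.243, a3=0.891, a0=1.725; τ=−ln(0.4769)/1.725=0.429 → t=2.327; u2·a0=0.9457·1.725=1.631; a1+a2=0.834 < 1.631 ≤ a1+…+a3=1.725 → R3 fires; Y=3 E=2 Z=11
Draw 9: a1=0.591, a2=0.243, a3=0.594, a0=1.428; τ=−ln(0.8553)/1.428=0.109 → t=2.436; u2·a0=0.9639·1.428=1.376; a1+a2=0.834 < 1.376 ≤ a1+…+a3=1.428 → R3 fires; Y=3 E=1 Z=12
Draw 10: a1=0.591, a2=0.243, a3=0.297, a0=1.131; τ=−ln(0.5499)/1.131=0.529 → t=2.965; u2·a0=0.2556·1.131=0.289 ≤ a1=0.591 → R1 fires; Y=2 E=1 Z=14
Draw 11: a1=0.394, a2=0.162, a3=0.297, a0=0.853; τ=−ln(0.1737)/0.853=2.052 → t=5.017; u2·a0=0.4706·0.853=0.401; a1=0.394 < 0.401 ≤ a1+a2=0.556 → R2 fires; Y=1 E=1 Z=15
Draw 12: a1=0.197, a2=0.081, a3=0.297, a0=0.575; τ=−ln(0.2099)/0.575=2.715 → t=7.732 > T=7.15: stop.
E first becomes ≤ 3 when it reaches 3 at the event at t=1.897.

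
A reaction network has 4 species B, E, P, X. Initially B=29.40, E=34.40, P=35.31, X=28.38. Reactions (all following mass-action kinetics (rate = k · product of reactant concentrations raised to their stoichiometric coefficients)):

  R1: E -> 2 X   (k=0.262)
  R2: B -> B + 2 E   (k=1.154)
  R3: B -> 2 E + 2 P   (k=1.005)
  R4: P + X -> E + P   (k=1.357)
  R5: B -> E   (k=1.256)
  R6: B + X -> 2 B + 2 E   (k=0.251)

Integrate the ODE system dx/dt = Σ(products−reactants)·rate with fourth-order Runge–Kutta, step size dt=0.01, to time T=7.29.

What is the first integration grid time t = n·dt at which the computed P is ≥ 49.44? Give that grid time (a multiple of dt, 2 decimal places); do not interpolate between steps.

RK4 with dt=0.01: 729 steps to T=7.29. Trajectory (selected grid times):
t=0.00: B=29.40 E=34.40 P=35.31 X=28.38
t=0.28: B=18.54 E=112.21 P=49.32 X=0.81
t=0.29: B=18.16 E=113.56 P=49.69 X=0.82
t=0.81: B=6.33 E=166.54 P=61.39 X=1.02
t=1.62: B=1.28 E=222.69 P=66.52 X=1.28
t=2.43: B=0.27 E=278.57 P=67.57 X=1.59
t=3.24: B=0.06 E=344.81 P=67.81 X=1.96
t=4.05: B=0.02 E=426.01 P=67.86 X=2.42
t=4.86: B=0.00 E=526.15 P=67.88 X=2.98
t=5.67: B=0.00 E=649.78 P=67.88 X=3.69
t=6.48: B=0.00 E=802.45 P=67.88 X=4.55
t=7.29: B=0.00 E=990.98 P=67.88 X=5.62
P(0.28)=49.321 < 49.44 but P(0.29)=49.690 ≥ 49.44, so the first grid time is t=0.29.

Threshold first reached at t = 0.29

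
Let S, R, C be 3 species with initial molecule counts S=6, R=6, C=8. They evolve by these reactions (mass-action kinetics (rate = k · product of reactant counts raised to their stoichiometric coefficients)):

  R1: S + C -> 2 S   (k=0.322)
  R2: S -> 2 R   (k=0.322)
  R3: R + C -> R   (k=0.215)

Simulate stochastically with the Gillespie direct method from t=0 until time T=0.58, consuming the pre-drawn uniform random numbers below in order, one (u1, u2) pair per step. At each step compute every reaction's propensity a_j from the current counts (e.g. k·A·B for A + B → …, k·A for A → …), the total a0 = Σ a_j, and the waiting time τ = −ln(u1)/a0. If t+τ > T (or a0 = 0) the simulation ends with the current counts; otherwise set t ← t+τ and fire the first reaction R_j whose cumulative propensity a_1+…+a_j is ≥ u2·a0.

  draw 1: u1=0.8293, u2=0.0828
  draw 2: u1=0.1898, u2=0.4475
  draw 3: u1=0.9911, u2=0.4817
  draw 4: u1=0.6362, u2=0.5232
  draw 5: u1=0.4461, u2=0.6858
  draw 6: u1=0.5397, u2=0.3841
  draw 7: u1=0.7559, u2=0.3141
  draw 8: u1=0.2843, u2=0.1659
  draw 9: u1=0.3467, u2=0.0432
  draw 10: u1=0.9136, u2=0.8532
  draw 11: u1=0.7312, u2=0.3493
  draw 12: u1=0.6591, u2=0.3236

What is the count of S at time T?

t=0.000: S=6 R=6 C=8
Draw 1: a1=15.456, a2=1.932, a3=10.320, a0=27.708; τ=−ln(0.8293)/27.708=0.007 → t=0.007; u2·a0=0.0828·27.708=2.294 ≤ a1=15.456 → R1 fires; S=7 R=6 C=7
Draw 2: a1=15.778, a2=2.254, a3=9.030, a0=27.062; τ=−ln(0.1898)/27.062=0.061 → t=0.068; u2·a0=0.4475·27.062=12.110 ≤ a1=15.778 → R1 fires; S=8 R=6 C=6
Draw 3: a1=15.456, a2=2.576, a3=7.740, a0=25.772; τ=−ln(0.9911)/25.772=0.000 → t=0.069; u2·a0=0.4817·25.772=12.414 ≤ a1=15.456 → R1 fires; S=9 R=6 C=5
Draw 4: a1=14.490, a2=2.898, a3=6.450, a0=23.838; τ=−ln(0.6362)/23.838=0.019 → t=0.087; u2·a0=0.5232·23.838=12.472 ≤ a1=14.490 → R1 fires; S=10 R=6 C=4
Draw 5: a1=12.880, a2=3.220, a3=5.160, a0=21.260; τ=−ln(0.4461)/21.260=0.038 → t=0.125; u2·a0=0.6858·21.260=14.580; a1=12.880 < 14.580 ≤ a1+a2=16.100 → R2 fires; S=9 R=8 C=4
Draw 6: a1=11.592, a2=2.898, a3=6.880, a0=21.370; τ=−ln(0.5397)/21.370=0.029 → t=0.154; u2·a0=0.3841·21.370=8.208 ≤ a1=11.592 → R1 fires; S=10 R=8 C=3
Draw 7: a1=9.660, a2=3.220, a3=5.160, a0=18.040; τ=−ln(0.7559)/18.040=0.016 → t=0.170; u2·a0=0.3141·18.040=5.666 ≤ a1=9.660 → R1 fires; S=11 R=8 C=2
Draw 8: a1=7.084, a2=3.542, a3=3.440, a0=14.066; τ=−ln(0.2843)/14.066=0.089 → t=0.259; u2·a0=0.1659·14.066=2.334 ≤ a1=7.084 → R1 fires; S=12 R=8 C=1
Draw 9: a1=3.864, a2=3.864, a3=1.720, a0=9.448; τ=−ln(0.3467)/9.448=0.112 → t=0.371; u2·a0=0.0432·9.448=0.408 ≤ a1=3.864 → R1 fires; S=13 R=8 C=0
Draw 10: a1=0.000, a2=4.186, a3=0.000, a0=4.186; τ=−ln(0.9136)/4.186=0.022 → t=0.393; u2·a0=0.8532·4.186=3.571; a1=0.000 < 3.571 ≤ a1+a2=4.186 → R2 fires; S=12 R=10 C=0
Draw 11: a1=0.000, a2=3.864, a3=0.000, a0=3.864; τ=−ln(0.7312)/3.864=0.081 → t=0.474; u2·a0=0.3493·3.864=1.350; a1=0.000 < 1.350 ≤ a1+a2=3.864 → R2 fires; S=11 R=12 C=0
Draw 12: a1=0.000, a2=3.542, a3=0.000, a0=3.542; τ=−ln(0.6591)/3.542=0.118 → t=0.592 > T=0.58: stop.
Read off S at T=0.58: 11

S at T = 11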